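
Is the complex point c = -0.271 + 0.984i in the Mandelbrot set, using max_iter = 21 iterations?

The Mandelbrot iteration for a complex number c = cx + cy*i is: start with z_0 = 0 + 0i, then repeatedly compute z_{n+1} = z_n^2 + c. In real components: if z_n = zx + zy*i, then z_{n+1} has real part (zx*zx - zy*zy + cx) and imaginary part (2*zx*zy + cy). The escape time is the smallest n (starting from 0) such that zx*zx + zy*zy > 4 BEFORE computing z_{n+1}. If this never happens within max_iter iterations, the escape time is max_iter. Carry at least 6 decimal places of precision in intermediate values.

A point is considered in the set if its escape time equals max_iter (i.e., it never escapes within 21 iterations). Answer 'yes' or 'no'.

z_0 = 0 + 0i, c = -0.2710 + 0.9840i
Iter 1: z = -0.2710 + 0.9840i, |z|^2 = 1.0417
Iter 2: z = -1.1658 + 0.4507i, |z|^2 = 1.5622
Iter 3: z = 0.8850 + -0.0668i, |z|^2 = 0.7877
Iter 4: z = 0.5078 + 0.8658i, |z|^2 = 1.0074
Iter 5: z = -0.7627 + 1.8633i, |z|^2 = 4.0534
Escaped at iteration 5

Answer: no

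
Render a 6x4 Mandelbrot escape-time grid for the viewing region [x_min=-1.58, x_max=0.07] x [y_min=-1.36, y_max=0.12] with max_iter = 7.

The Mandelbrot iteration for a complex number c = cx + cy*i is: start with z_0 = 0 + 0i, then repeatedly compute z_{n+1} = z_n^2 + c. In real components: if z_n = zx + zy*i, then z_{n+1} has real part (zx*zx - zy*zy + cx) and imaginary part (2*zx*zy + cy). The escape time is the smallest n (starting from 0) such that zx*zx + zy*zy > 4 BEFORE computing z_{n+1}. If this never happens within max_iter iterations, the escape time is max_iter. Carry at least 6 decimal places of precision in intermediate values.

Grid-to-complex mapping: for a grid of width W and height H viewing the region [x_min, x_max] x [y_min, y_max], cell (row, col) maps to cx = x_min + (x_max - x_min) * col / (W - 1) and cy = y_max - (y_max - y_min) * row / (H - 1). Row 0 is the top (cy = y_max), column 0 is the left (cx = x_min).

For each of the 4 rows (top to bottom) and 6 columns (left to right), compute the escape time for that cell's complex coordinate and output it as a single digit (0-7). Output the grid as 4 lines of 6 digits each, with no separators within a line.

(row=0, col=0): c = -1.5800 + 0.1200i → escape time 6
(row=0, col=1): c = -1.2500 + 0.1200i → escape time 7
(row=0, col=2): c = -0.9200 + 0.1200i → escape time 7
(row=0, col=3): c = -0.5900 + 0.1200i → escape time 7
(row=0, col=4): c = -0.2600 + 0.1200i → escape time 7
(row=0, col=5): c = 0.0700 + 0.1200i → escape time 7
(row=1, col=0): c = -1.5800 + -0.3733i → escape time 4
(row=1, col=1): c = -1.2500 + -0.3733i → escape time 7
(row=1, col=2): c = -0.9200 + -0.3733i → escape time 7
(row=1, col=3): c = -0.5900 + -0.3733i → escape time 7
(row=1, col=4): c = -0.2600 + -0.3733i → escape time 7
(row=1, col=5): c = 0.0700 + -0.3733i → escape time 7
(row=2, col=0): c = -1.5800 + -0.8667i → escape time 3
(row=2, col=1): c = -1.2500 + -0.8667i → escape time 3
(row=2, col=2): c = -0.9200 + -0.8667i → escape time 3
(row=2, col=3): c = -0.5900 + -0.8667i → escape time 4
(row=2, col=4): c = -0.2600 + -0.8667i → escape time 7
(row=2, col=5): c = 0.0700 + -0.8667i → escape time 6
(row=3, col=0): c = -1.5800 + -1.3600i → escape time 1
(row=3, col=1): c = -1.2500 + -1.3600i → escape time 2
(row=3, col=2): c = -0.9200 + -1.3600i → escape time 2
(row=3, col=3): c = -0.5900 + -1.3600i → escape time 2
(row=3, col=4): c = -0.2600 + -1.3600i → escape time 2
(row=3, col=5): c = 0.0700 + -1.3600i → escape time 2

Answer: 677777
477777
333476
122222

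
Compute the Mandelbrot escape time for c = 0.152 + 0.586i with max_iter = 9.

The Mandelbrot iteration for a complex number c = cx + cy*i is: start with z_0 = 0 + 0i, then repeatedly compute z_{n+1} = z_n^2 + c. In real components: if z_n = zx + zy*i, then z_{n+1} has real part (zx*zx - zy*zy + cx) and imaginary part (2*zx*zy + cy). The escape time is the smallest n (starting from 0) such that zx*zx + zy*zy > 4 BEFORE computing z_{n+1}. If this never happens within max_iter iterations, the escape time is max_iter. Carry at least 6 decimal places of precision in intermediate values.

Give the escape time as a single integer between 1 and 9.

z_0 = 0 + 0i, c = 0.1520 + 0.5860i
Iter 1: z = 0.1520 + 0.5860i, |z|^2 = 0.3665
Iter 2: z = -0.1683 + 0.7641i, |z|^2 = 0.6122
Iter 3: z = -0.4036 + 0.3288i, |z|^2 = 0.2710
Iter 4: z = 0.2068 + 0.3206i, |z|^2 = 0.1455
Iter 5: z = 0.0920 + 0.7186i, |z|^2 = 0.5248
Iter 6: z = -0.3559 + 0.7182i, |z|^2 = 0.6425
Iter 7: z = -0.2371 + 0.0748i, |z|^2 = 0.0618
Iter 8: z = 0.2026 + 0.5505i, |z|^2 = 0.3441

Answer: 9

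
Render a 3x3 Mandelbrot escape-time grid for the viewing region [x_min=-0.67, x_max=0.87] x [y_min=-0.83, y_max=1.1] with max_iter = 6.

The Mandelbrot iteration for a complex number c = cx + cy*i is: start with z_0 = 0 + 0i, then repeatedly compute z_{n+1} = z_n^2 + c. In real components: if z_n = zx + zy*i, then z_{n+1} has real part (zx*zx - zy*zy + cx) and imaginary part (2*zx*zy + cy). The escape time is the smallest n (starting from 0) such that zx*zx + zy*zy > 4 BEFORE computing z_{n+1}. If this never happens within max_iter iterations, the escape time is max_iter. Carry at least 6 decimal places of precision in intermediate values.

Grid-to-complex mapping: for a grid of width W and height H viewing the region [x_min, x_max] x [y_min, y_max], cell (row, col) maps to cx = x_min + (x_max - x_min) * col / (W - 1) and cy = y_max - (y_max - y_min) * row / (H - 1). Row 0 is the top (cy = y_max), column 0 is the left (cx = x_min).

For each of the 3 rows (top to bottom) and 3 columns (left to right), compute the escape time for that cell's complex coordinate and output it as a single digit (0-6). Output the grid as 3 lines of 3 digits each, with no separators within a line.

(row=0, col=0): c = -0.6700 + 1.1000i → escape time 3
(row=0, col=1): c = 0.1000 + 1.1000i → escape time 4
(row=0, col=2): c = 0.8700 + 1.1000i → escape time 2
(row=1, col=0): c = -0.6700 + 0.1350i → escape time 6
(row=1, col=1): c = 0.1000 + 0.1350i → escape time 6
(row=1, col=2): c = 0.8700 + 0.1350i → escape time 3
(row=2, col=0): c = -0.6700 + -0.8300i → escape time 4
(row=2, col=1): c = 0.1000 + -0.8300i → escape time 6
(row=2, col=2): c = 0.8700 + -0.8300i → escape time 2

Answer: 342
663
462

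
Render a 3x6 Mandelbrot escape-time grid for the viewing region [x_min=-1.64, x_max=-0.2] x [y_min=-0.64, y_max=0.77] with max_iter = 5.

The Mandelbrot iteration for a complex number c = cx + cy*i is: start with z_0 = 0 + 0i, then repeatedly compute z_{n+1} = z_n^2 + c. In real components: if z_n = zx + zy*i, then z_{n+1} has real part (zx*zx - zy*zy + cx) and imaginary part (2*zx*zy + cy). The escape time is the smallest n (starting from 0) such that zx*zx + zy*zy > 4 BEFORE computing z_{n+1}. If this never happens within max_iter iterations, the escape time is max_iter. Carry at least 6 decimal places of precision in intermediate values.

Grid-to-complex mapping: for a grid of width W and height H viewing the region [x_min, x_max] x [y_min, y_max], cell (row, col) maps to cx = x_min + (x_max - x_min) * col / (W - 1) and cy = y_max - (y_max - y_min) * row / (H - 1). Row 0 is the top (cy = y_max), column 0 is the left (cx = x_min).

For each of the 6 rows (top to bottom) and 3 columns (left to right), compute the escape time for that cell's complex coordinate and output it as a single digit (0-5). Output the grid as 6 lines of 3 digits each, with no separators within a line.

(row=0, col=0): c = -1.6400 + 0.7700i → escape time 3
(row=0, col=1): c = -0.9200 + 0.7700i → escape time 4
(row=0, col=2): c = -0.2000 + 0.7700i → escape time 5
(row=1, col=0): c = -1.6400 + 0.4880i → escape time 3
(row=1, col=1): c = -0.9200 + 0.4880i → escape time 5
(row=1, col=2): c = -0.2000 + 0.4880i → escape time 5
(row=2, col=0): c = -1.6400 + 0.2060i → escape time 4
(row=2, col=1): c = -0.9200 + 0.2060i → escape time 5
(row=2, col=2): c = -0.2000 + 0.2060i → escape time 5
(row=3, col=0): c = -1.6400 + -0.0760i → escape time 5
(row=3, col=1): c = -0.9200 + -0.0760i → escape time 5
(row=3, col=2): c = -0.2000 + -0.0760i → escape time 5
(row=4, col=0): c = -1.6400 + -0.3580i → escape time 4
(row=4, col=1): c = -0.9200 + -0.3580i → escape time 5
(row=4, col=2): c = -0.2000 + -0.3580i → escape time 5
(row=5, col=0): c = -1.6400 + -0.6400i → escape time 3
(row=5, col=1): c = -0.9200 + -0.6400i → escape time 4
(row=5, col=2): c = -0.2000 + -0.6400i → escape time 5

Answer: 345
355
455
555
455
345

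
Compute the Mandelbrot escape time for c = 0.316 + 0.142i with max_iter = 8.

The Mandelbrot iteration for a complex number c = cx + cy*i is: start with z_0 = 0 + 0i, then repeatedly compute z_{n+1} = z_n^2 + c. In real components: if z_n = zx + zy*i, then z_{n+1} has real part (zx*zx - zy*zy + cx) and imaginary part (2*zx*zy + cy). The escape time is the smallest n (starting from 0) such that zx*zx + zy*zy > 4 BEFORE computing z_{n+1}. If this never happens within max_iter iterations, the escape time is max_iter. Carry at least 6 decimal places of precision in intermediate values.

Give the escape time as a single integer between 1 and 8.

Answer: 8

Derivation:
z_0 = 0 + 0i, c = 0.3160 + 0.1420i
Iter 1: z = 0.3160 + 0.1420i, |z|^2 = 0.1200
Iter 2: z = 0.3957 + 0.2317i, |z|^2 = 0.2103
Iter 3: z = 0.4189 + 0.3254i, |z|^2 = 0.2813
Iter 4: z = 0.3856 + 0.4146i, |z|^2 = 0.3206
Iter 5: z = 0.2928 + 0.4617i, |z|^2 = 0.2989
Iter 6: z = 0.1885 + 0.4123i, |z|^2 = 0.2056
Iter 7: z = 0.1815 + 0.2975i, |z|^2 = 0.1214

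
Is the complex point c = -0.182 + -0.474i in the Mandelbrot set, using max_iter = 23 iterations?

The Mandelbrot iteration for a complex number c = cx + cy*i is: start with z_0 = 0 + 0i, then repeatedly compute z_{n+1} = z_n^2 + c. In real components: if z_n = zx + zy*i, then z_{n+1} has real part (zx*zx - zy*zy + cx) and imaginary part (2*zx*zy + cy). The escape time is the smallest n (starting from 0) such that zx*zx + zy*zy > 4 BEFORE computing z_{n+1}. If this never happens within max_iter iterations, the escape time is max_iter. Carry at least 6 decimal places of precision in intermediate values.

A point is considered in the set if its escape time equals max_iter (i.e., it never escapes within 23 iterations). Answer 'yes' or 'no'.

Answer: yes

Derivation:
z_0 = 0 + 0i, c = -0.1820 + -0.4740i
Iter 1: z = -0.1820 + -0.4740i, |z|^2 = 0.2578
Iter 2: z = -0.3736 + -0.3015i, |z|^2 = 0.2304
Iter 3: z = -0.1333 + -0.2488i, |z|^2 = 0.0797
Iter 4: z = -0.2261 + -0.4077i, |z|^2 = 0.2173
Iter 5: z = -0.2971 + -0.2896i, |z|^2 = 0.1721
Iter 6: z = -0.1777 + -0.3019i, |z|^2 = 0.1227
Iter 7: z = -0.2416 + -0.3667i, |z|^2 = 0.1929
Iter 8: z = -0.2581 + -0.2968i, |z|^2 = 0.1547
Iter 9: z = -0.2035 + -0.3208i, |z|^2 = 0.1443
Iter 10: z = -0.2435 + -0.3435i, |z|^2 = 0.1773
Iter 11: z = -0.2407 + -0.3067i, |z|^2 = 0.1520
Iter 12: z = -0.2182 + -0.3264i, |z|^2 = 0.1541
Iter 13: z = -0.2409 + -0.3316i, |z|^2 = 0.1680
Iter 14: z = -0.2339 + -0.3142i, |z|^2 = 0.1535
Iter 15: z = -0.2260 + -0.3270i, |z|^2 = 0.1580
Iter 16: z = -0.2378 + -0.3262i, |z|^2 = 0.1630
Iter 17: z = -0.2318 + -0.3188i, |z|^2 = 0.1554
Iter 18: z = -0.2299 + -0.3262i, |z|^2 = 0.1592
Iter 19: z = -0.2355 + -0.3240i, |z|^2 = 0.1605
Iter 20: z = -0.2315 + -0.3214i, |z|^2 = 0.1569
Iter 21: z = -0.2317 + -0.3252i, |z|^2 = 0.1594
Iter 22: z = -0.2341 + -0.3233i, |z|^2 = 0.1593
Did not escape in 23 iterations → in set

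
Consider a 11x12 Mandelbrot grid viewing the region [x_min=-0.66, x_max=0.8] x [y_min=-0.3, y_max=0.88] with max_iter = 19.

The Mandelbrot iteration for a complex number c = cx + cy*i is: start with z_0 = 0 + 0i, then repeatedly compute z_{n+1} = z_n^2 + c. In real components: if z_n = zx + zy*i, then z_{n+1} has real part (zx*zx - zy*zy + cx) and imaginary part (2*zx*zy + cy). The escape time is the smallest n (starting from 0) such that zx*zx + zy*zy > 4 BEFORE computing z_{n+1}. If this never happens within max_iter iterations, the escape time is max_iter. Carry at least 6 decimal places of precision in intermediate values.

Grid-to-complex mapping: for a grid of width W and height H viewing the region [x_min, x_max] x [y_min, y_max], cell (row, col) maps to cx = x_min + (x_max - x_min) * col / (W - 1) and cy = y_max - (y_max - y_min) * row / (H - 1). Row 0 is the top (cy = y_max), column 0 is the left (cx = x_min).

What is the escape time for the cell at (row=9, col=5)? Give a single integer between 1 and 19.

z_0 = 0 + 0i, c = 0.0700 + -0.0855i
Iter 1: z = 0.0700 + -0.0855i, |z|^2 = 0.0122
Iter 2: z = 0.0676 + -0.0974i, |z|^2 = 0.0141
Iter 3: z = 0.0651 + -0.0986i, |z|^2 = 0.0140
Iter 4: z = 0.0645 + -0.0983i, |z|^2 = 0.0138
Iter 5: z = 0.0645 + -0.0981i, |z|^2 = 0.0138
Iter 6: z = 0.0645 + -0.0981i, |z|^2 = 0.0138
Iter 7: z = 0.0645 + -0.0981i, |z|^2 = 0.0138
Iter 8: z = 0.0645 + -0.0981i, |z|^2 = 0.0138
Iter 9: z = 0.0645 + -0.0981i, |z|^2 = 0.0138
Iter 10: z = 0.0645 + -0.0981i, |z|^2 = 0.0138
Iter 11: z = 0.0645 + -0.0981i, |z|^2 = 0.0138
Iter 12: z = 0.0645 + -0.0981i, |z|^2 = 0.0138
Iter 13: z = 0.0645 + -0.0981i, |z|^2 = 0.0138
Iter 14: z = 0.0645 + -0.0981i, |z|^2 = 0.0138
Iter 15: z = 0.0645 + -0.0981i, |z|^2 = 0.0138
Iter 16: z = 0.0645 + -0.0981i, |z|^2 = 0.0138
Iter 17: z = 0.0645 + -0.0981i, |z|^2 = 0.0138
Iter 18: z = 0.0645 + -0.0981i, |z|^2 = 0.0138

Answer: 19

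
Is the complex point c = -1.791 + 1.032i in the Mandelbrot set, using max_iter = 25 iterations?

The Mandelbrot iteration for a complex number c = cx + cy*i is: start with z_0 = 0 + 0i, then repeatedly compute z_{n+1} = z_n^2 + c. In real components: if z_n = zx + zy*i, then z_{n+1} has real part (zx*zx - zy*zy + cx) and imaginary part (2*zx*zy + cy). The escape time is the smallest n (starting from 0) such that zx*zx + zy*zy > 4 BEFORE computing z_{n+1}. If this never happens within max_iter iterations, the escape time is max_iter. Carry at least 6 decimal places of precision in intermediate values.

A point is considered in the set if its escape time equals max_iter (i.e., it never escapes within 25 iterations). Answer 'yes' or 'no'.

z_0 = 0 + 0i, c = -1.7910 + 1.0320i
Iter 1: z = -1.7910 + 1.0320i, |z|^2 = 4.2727
Escaped at iteration 1

Answer: no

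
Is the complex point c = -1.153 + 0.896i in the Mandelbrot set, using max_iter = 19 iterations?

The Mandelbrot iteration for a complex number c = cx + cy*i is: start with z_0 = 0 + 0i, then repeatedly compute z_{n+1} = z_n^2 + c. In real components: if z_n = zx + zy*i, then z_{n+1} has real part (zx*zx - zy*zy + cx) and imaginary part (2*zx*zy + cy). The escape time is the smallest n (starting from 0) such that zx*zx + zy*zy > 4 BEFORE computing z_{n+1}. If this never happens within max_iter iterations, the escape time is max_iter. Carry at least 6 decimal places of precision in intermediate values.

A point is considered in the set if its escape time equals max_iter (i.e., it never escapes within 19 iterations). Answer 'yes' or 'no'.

z_0 = 0 + 0i, c = -1.1530 + 0.8960i
Iter 1: z = -1.1530 + 0.8960i, |z|^2 = 2.1322
Iter 2: z = -0.6264 + -1.1702i, |z|^2 = 1.7617
Iter 3: z = -2.1299 + 2.3620i, |z|^2 = 10.1157
Escaped at iteration 3

Answer: no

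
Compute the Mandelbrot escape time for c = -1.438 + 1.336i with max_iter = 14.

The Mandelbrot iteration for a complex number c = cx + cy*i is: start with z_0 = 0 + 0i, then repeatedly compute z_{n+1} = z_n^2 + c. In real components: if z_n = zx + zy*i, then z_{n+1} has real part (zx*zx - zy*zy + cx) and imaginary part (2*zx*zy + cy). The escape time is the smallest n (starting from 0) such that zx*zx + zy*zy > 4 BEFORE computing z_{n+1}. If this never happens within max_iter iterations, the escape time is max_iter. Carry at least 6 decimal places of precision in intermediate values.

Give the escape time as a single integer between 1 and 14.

z_0 = 0 + 0i, c = -1.4380 + 1.3360i
Iter 1: z = -1.4380 + 1.3360i, |z|^2 = 3.8527
Iter 2: z = -1.1551 + -2.5063i, |z|^2 = 7.6159
Escaped at iteration 2

Answer: 2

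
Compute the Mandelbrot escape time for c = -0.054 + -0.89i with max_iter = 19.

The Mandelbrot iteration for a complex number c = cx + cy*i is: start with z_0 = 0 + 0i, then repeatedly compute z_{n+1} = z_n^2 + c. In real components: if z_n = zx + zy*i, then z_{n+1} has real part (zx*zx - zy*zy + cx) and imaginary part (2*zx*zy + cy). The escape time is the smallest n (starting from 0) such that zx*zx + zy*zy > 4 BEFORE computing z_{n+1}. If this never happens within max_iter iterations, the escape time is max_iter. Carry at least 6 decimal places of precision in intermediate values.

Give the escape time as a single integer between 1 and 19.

Answer: 13

Derivation:
z_0 = 0 + 0i, c = -0.0540 + -0.8900i
Iter 1: z = -0.0540 + -0.8900i, |z|^2 = 0.7950
Iter 2: z = -0.8432 + -0.7939i, |z|^2 = 1.3412
Iter 3: z = 0.0267 + 0.4488i, |z|^2 = 0.2021
Iter 4: z = -0.2547 + -0.8660i, |z|^2 = 0.8149
Iter 5: z = -0.7391 + -0.4489i, |z|^2 = 0.7478
Iter 6: z = 0.2908 + -0.2264i, |z|^2 = 0.1359
Iter 7: z = -0.0207 + -1.0217i, |z|^2 = 1.0443
Iter 8: z = -1.0975 + -0.8477i, |z|^2 = 1.9230
Iter 9: z = 0.4318 + 0.9707i, |z|^2 = 1.1287
Iter 10: z = -0.8097 + -0.0517i, |z|^2 = 0.6583
Iter 11: z = 0.5990 + -0.8063i, |z|^2 = 1.0089
Iter 12: z = -0.3454 + -1.8559i, |z|^2 = 3.5636
Iter 13: z = -3.3791 + 0.3919i, |z|^2 = 11.5719
Escaped at iteration 13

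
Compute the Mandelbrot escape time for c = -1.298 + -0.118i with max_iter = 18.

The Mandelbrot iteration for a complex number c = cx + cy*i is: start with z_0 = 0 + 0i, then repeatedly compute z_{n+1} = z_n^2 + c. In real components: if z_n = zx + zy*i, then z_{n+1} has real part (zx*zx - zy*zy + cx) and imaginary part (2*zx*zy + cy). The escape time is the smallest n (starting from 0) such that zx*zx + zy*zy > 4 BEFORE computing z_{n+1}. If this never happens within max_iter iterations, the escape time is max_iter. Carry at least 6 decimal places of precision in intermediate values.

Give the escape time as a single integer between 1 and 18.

Answer: 12

Derivation:
z_0 = 0 + 0i, c = -1.2980 + -0.1180i
Iter 1: z = -1.2980 + -0.1180i, |z|^2 = 1.6987
Iter 2: z = 0.3729 + 0.1883i, |z|^2 = 0.1745
Iter 3: z = -1.1944 + 0.0224i, |z|^2 = 1.4272
Iter 4: z = 0.1282 + -0.1716i, |z|^2 = 0.0459
Iter 5: z = -1.3110 + -0.1620i, |z|^2 = 1.7450
Iter 6: z = 0.3946 + 0.3067i, |z|^2 = 0.2498
Iter 7: z = -1.2364 + 0.1241i, |z|^2 = 1.5441
Iter 8: z = 0.2153 + -0.4248i, |z|^2 = 0.2268
Iter 9: z = -1.4321 + -0.3009i, |z|^2 = 2.1414
Iter 10: z = 0.6623 + 0.7439i, |z|^2 = 0.9920
Iter 11: z = -1.4128 + 0.8673i, |z|^2 = 2.7483
Iter 12: z = -0.0543 + -2.5687i, |z|^2 = 6.6014
Escaped at iteration 12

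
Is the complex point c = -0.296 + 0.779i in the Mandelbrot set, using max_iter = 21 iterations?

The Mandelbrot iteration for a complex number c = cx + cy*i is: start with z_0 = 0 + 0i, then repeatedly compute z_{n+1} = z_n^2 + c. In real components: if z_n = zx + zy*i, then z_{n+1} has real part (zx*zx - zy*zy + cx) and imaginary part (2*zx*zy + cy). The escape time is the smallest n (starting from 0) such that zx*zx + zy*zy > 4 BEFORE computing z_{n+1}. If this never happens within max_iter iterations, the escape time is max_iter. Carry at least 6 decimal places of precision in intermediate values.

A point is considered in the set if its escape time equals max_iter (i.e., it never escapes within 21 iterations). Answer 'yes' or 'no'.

Answer: no

Derivation:
z_0 = 0 + 0i, c = -0.2960 + 0.7790i
Iter 1: z = -0.2960 + 0.7790i, |z|^2 = 0.6945
Iter 2: z = -0.8152 + 0.3178i, |z|^2 = 0.7656
Iter 3: z = 0.2676 + 0.2608i, |z|^2 = 0.1396
Iter 4: z = -0.2924 + 0.9186i, |z|^2 = 0.9293
Iter 5: z = -1.0542 + 0.2418i, |z|^2 = 1.1699
Iter 6: z = 0.7570 + 0.2692i, |z|^2 = 0.6455
Iter 7: z = 0.2046 + 1.1865i, |z|^2 = 1.4497
Iter 8: z = -1.6620 + 1.2644i, |z|^2 = 4.3609
Escaped at iteration 8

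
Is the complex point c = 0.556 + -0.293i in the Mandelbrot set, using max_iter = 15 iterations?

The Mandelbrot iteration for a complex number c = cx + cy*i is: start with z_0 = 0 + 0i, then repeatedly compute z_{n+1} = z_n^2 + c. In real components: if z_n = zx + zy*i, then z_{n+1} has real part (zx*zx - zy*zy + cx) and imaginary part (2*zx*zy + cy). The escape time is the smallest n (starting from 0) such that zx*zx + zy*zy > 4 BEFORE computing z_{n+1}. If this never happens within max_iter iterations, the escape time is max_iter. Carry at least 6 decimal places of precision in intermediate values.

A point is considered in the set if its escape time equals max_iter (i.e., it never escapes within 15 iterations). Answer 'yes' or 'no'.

Answer: no

Derivation:
z_0 = 0 + 0i, c = 0.5560 + -0.2930i
Iter 1: z = 0.5560 + -0.2930i, |z|^2 = 0.3950
Iter 2: z = 0.7793 + -0.6188i, |z|^2 = 0.9902
Iter 3: z = 0.7804 + -1.2575i, |z|^2 = 2.1902
Iter 4: z = -0.4163 + -2.2555i, |z|^2 = 5.2608
Escaped at iteration 4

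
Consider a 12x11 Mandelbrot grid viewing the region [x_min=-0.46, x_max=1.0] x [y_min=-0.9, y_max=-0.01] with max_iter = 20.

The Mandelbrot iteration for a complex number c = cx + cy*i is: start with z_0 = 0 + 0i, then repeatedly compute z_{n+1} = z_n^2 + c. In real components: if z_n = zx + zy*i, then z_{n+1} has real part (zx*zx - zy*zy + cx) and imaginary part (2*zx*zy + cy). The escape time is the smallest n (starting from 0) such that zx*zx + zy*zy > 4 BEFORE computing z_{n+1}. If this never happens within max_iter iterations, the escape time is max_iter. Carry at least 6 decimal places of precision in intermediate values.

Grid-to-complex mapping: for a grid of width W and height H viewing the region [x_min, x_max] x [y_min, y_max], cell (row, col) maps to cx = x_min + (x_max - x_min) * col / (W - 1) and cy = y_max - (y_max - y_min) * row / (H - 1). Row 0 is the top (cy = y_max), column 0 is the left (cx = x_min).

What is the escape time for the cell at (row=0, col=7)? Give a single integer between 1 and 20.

Answer: 5

Derivation:
z_0 = 0 + 0i, c = 0.4691 + -0.0100i
Iter 1: z = 0.4691 + -0.0100i, |z|^2 = 0.2201
Iter 2: z = 0.6890 + -0.0194i, |z|^2 = 0.4751
Iter 3: z = 0.9435 + -0.0367i, |z|^2 = 0.8915
Iter 4: z = 1.3579 + -0.0793i, |z|^2 = 1.8502
Iter 5: z = 2.3067 + -0.2253i, |z|^2 = 5.3718
Escaped at iteration 5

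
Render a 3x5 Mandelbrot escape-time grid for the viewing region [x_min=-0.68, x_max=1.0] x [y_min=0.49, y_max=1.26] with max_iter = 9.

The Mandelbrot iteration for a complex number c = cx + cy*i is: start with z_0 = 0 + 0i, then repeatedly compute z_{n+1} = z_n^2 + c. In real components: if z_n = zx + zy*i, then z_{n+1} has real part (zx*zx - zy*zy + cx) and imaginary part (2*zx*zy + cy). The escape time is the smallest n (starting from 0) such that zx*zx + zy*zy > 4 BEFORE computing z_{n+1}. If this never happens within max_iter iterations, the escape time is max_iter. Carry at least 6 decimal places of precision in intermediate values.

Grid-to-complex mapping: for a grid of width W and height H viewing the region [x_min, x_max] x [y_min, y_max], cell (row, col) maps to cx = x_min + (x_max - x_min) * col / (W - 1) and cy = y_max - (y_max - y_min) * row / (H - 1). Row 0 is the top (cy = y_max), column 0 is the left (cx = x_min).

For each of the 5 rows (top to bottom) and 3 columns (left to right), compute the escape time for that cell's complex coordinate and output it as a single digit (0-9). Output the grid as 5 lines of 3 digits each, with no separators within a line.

Answer: 322
342
452
592
992

Derivation:
(row=0, col=0): c = -0.6800 + 1.2600i → escape time 3
(row=0, col=1): c = 0.1600 + 1.2600i → escape time 2
(row=0, col=2): c = 1.0000 + 1.2600i → escape time 2
(row=1, col=0): c = -0.6800 + 1.0675i → escape time 3
(row=1, col=1): c = 0.1600 + 1.0675i → escape time 4
(row=1, col=2): c = 1.0000 + 1.0675i → escape time 2
(row=2, col=0): c = -0.6800 + 0.8750i → escape time 4
(row=2, col=1): c = 0.1600 + 0.8750i → escape time 5
(row=2, col=2): c = 1.0000 + 0.8750i → escape time 2
(row=3, col=0): c = -0.6800 + 0.6825i → escape time 5
(row=3, col=1): c = 0.1600 + 0.6825i → escape time 9
(row=3, col=2): c = 1.0000 + 0.6825i → escape time 2
(row=4, col=0): c = -0.6800 + 0.4900i → escape time 9
(row=4, col=1): c = 0.1600 + 0.4900i → escape time 9
(row=4, col=2): c = 1.0000 + 0.4900i → escape time 2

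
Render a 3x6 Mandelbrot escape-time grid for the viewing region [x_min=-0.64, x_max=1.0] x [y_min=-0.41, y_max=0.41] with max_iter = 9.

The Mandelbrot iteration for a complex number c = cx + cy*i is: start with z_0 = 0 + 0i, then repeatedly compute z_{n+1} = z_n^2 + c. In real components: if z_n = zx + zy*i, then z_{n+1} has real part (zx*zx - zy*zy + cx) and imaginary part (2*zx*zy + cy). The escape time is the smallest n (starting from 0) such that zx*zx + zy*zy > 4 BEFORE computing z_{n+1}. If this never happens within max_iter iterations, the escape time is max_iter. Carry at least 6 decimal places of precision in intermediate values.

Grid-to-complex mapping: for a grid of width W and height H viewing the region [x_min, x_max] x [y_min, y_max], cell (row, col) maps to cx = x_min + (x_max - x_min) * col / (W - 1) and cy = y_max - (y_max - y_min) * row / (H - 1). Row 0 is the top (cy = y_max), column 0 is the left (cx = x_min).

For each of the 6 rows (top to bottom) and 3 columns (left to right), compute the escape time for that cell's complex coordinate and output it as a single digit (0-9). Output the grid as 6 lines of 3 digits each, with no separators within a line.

Answer: 992
992
992
992
992
992

Derivation:
(row=0, col=0): c = -0.6400 + 0.4100i → escape time 9
(row=0, col=1): c = 0.1800 + 0.4100i → escape time 9
(row=0, col=2): c = 1.0000 + 0.4100i → escape time 2
(row=1, col=0): c = -0.6400 + 0.2460i → escape time 9
(row=1, col=1): c = 0.1800 + 0.2460i → escape time 9
(row=1, col=2): c = 1.0000 + 0.2460i → escape time 2
(row=2, col=0): c = -0.6400 + 0.0820i → escape time 9
(row=2, col=1): c = 0.1800 + 0.0820i → escape time 9
(row=2, col=2): c = 1.0000 + 0.0820i → escape time 2
(row=3, col=0): c = -0.6400 + -0.0820i → escape time 9
(row=3, col=1): c = 0.1800 + -0.0820i → escape time 9
(row=3, col=2): c = 1.0000 + -0.0820i → escape time 2
(row=4, col=0): c = -0.6400 + -0.2460i → escape time 9
(row=4, col=1): c = 0.1800 + -0.2460i → escape time 9
(row=4, col=2): c = 1.0000 + -0.2460i → escape time 2
(row=5, col=0): c = -0.6400 + -0.4100i → escape time 9
(row=5, col=1): c = 0.1800 + -0.4100i → escape time 9
(row=5, col=2): c = 1.0000 + -0.4100i → escape time 2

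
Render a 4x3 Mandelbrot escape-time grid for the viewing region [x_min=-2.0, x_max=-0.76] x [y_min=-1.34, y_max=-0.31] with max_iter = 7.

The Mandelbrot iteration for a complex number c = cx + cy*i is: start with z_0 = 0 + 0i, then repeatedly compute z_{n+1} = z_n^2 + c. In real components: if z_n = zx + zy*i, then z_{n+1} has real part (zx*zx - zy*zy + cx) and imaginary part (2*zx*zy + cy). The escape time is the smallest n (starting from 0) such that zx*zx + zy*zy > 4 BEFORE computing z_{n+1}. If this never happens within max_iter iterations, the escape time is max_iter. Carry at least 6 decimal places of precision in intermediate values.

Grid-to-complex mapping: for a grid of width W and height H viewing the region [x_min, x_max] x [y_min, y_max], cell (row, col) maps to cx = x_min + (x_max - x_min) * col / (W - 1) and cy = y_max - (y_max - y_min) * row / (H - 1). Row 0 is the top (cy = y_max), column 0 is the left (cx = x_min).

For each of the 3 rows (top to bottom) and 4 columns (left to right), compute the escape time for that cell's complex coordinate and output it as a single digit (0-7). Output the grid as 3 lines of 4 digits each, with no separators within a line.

(row=0, col=0): c = -2.0000 + -0.3100i → escape time 1
(row=0, col=1): c = -1.5867 + -0.3100i → escape time 4
(row=0, col=2): c = -1.1733 + -0.3100i → escape time 7
(row=0, col=3): c = -0.7600 + -0.3100i → escape time 7
(row=1, col=0): c = -2.0000 + -0.8250i → escape time 1
(row=1, col=1): c = -1.5867 + -0.8250i → escape time 3
(row=1, col=2): c = -1.1733 + -0.8250i → escape time 3
(row=1, col=3): c = -0.7600 + -0.8250i → escape time 4
(row=2, col=0): c = -2.0000 + -1.3400i → escape time 1
(row=2, col=1): c = -1.5867 + -1.3400i → escape time 1
(row=2, col=2): c = -1.1733 + -1.3400i → escape time 2
(row=2, col=3): c = -0.7600 + -1.3400i → escape time 2

Answer: 1477
1334
1122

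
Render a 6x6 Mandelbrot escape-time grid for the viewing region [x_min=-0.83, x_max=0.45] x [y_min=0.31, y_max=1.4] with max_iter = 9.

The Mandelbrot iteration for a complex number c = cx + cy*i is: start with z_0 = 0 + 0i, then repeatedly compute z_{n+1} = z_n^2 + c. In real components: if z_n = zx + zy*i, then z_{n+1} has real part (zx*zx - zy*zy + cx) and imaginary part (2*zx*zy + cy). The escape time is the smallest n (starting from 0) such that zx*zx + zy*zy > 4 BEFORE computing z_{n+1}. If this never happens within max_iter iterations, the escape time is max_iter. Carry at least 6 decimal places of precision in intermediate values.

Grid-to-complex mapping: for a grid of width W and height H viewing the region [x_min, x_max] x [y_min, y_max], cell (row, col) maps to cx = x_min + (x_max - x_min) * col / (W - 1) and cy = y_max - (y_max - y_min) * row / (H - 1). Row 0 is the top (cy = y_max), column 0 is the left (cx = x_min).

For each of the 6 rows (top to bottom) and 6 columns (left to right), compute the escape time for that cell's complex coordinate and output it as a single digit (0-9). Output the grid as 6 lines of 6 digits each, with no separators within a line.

Answer: 222222
333322
345943
468964
699996
999998

Derivation:
(row=0, col=0): c = -0.8300 + 1.4000i → escape time 2
(row=0, col=1): c = -0.5740 + 1.4000i → escape time 2
(row=0, col=2): c = -0.3180 + 1.4000i → escape time 2
(row=0, col=3): c = -0.0620 + 1.4000i → escape time 2
(row=0, col=4): c = 0.1940 + 1.4000i → escape time 2
(row=0, col=5): c = 0.4500 + 1.4000i → escape time 2
(row=1, col=0): c = -0.8300 + 1.1820i → escape time 3
(row=1, col=1): c = -0.5740 + 1.1820i → escape time 3
(row=1, col=2): c = -0.3180 + 1.1820i → escape time 3
(row=1, col=3): c = -0.0620 + 1.1820i → escape time 3
(row=1, col=4): c = 0.1940 + 1.1820i → escape time 2
(row=1, col=5): c = 0.4500 + 1.1820i → escape time 2
(row=2, col=0): c = -0.8300 + 0.9640i → escape time 3
(row=2, col=1): c = -0.5740 + 0.9640i → escape time 4
(row=2, col=2): c = -0.3180 + 0.9640i → escape time 5
(row=2, col=3): c = -0.0620 + 0.9640i → escape time 9
(row=2, col=4): c = 0.1940 + 0.9640i → escape time 4
(row=2, col=5): c = 0.4500 + 0.9640i → escape time 3
(row=3, col=0): c = -0.8300 + 0.7460i → escape time 4
(row=3, col=1): c = -0.5740 + 0.7460i → escape time 6
(row=3, col=2): c = -0.3180 + 0.7460i → escape time 8
(row=3, col=3): c = -0.0620 + 0.7460i → escape time 9
(row=3, col=4): c = 0.1940 + 0.7460i → escape time 6
(row=3, col=5): c = 0.4500 + 0.7460i → escape time 4
(row=4, col=0): c = -0.8300 + 0.5280i → escape time 6
(row=4, col=1): c = -0.5740 + 0.5280i → escape time 9
(row=4, col=2): c = -0.3180 + 0.5280i → escape time 9
(row=4, col=3): c = -0.0620 + 0.5280i → escape time 9
(row=4, col=4): c = 0.1940 + 0.5280i → escape time 9
(row=4, col=5): c = 0.4500 + 0.5280i → escape time 6
(row=5, col=0): c = -0.8300 + 0.3100i → escape time 9
(row=5, col=1): c = -0.5740 + 0.3100i → escape time 9
(row=5, col=2): c = -0.3180 + 0.3100i → escape time 9
(row=5, col=3): c = -0.0620 + 0.3100i → escape time 9
(row=5, col=4): c = 0.1940 + 0.3100i → escape time 9
(row=5, col=5): c = 0.4500 + 0.3100i → escape time 8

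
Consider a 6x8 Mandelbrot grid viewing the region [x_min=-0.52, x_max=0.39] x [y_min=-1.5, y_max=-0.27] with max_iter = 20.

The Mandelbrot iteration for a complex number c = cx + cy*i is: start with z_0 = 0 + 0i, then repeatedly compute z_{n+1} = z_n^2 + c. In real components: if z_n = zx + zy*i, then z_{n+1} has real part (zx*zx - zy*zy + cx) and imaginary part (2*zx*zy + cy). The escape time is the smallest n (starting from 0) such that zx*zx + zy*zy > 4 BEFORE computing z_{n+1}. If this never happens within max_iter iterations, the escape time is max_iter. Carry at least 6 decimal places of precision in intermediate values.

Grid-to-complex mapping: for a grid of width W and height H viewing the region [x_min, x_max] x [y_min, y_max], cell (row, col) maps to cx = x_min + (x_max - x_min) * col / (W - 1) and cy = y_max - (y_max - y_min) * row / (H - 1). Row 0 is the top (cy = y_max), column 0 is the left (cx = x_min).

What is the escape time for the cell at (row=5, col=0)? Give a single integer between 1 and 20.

Answer: 3

Derivation:
z_0 = 0 + 0i, c = -0.5200 + -1.1486i
Iter 1: z = -0.5200 + -1.1486i, |z|^2 = 1.5896
Iter 2: z = -1.5688 + 0.0459i, |z|^2 = 2.4633
Iter 3: z = 1.9391 + -1.2927i, |z|^2 = 5.4311
Escaped at iteration 3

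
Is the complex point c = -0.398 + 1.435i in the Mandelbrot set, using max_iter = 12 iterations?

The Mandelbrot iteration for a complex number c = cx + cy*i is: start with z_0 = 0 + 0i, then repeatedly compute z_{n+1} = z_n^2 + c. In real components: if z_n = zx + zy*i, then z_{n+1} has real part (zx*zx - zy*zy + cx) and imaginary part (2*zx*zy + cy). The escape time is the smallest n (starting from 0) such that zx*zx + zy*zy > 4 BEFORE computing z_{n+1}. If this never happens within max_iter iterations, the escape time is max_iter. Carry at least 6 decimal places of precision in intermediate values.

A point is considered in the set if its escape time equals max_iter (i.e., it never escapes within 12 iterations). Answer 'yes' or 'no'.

Answer: no

Derivation:
z_0 = 0 + 0i, c = -0.3980 + 1.4350i
Iter 1: z = -0.3980 + 1.4350i, |z|^2 = 2.2176
Iter 2: z = -2.2988 + 0.2927i, |z|^2 = 5.3703
Escaped at iteration 2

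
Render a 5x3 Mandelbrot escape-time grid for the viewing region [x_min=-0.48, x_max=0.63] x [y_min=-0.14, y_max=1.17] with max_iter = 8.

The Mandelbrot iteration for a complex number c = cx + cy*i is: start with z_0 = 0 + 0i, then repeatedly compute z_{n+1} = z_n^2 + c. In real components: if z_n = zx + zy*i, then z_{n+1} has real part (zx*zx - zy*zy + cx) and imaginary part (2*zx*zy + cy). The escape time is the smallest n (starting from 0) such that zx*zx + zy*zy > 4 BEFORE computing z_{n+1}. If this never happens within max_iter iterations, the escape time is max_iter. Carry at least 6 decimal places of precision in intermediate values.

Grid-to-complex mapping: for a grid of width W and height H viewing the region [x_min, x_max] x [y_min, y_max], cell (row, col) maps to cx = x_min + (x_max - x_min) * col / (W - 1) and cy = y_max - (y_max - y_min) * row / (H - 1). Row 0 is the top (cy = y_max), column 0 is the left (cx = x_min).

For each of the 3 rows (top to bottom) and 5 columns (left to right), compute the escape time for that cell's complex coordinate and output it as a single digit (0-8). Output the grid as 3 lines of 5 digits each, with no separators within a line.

Answer: 34322
88883
88884

Derivation:
(row=0, col=0): c = -0.4800 + 1.1700i → escape time 3
(row=0, col=1): c = -0.2025 + 1.1700i → escape time 4
(row=0, col=2): c = 0.0750 + 1.1700i → escape time 3
(row=0, col=3): c = 0.3525 + 1.1700i → escape time 2
(row=0, col=4): c = 0.6300 + 1.1700i → escape time 2
(row=1, col=0): c = -0.4800 + 0.5150i → escape time 8
(row=1, col=1): c = -0.2025 + 0.5150i → escape time 8
(row=1, col=2): c = 0.0750 + 0.5150i → escape time 8
(row=1, col=3): c = 0.3525 + 0.5150i → escape time 8
(row=1, col=4): c = 0.6300 + 0.5150i → escape time 3
(row=2, col=0): c = -0.4800 + -0.1400i → escape time 8
(row=2, col=1): c = -0.2025 + -0.1400i → escape time 8
(row=2, col=2): c = 0.0750 + -0.1400i → escape time 8
(row=2, col=3): c = 0.3525 + -0.1400i → escape time 8
(row=2, col=4): c = 0.6300 + -0.1400i → escape time 4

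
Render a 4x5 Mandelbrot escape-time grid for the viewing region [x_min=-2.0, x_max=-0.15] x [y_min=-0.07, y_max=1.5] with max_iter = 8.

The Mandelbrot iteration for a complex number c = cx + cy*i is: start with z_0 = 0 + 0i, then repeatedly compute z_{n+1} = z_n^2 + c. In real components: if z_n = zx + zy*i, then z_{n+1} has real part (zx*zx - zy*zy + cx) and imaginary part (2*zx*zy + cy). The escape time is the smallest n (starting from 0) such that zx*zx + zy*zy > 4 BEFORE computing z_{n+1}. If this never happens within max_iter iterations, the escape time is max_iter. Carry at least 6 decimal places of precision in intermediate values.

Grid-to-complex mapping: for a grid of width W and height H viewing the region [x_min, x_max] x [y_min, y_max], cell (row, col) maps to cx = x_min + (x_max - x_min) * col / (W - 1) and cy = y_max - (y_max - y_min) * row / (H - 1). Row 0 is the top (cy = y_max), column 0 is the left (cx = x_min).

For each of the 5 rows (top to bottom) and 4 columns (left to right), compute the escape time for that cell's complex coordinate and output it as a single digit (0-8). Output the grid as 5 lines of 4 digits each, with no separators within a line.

(row=0, col=0): c = -2.0000 + 1.5000i → escape time 1
(row=0, col=1): c = -1.3833 + 1.5000i → escape time 1
(row=0, col=2): c = -0.7667 + 1.5000i → escape time 2
(row=0, col=3): c = -0.1500 + 1.5000i → escape time 2
(row=1, col=0): c = -2.0000 + 1.1075i → escape time 1
(row=1, col=1): c = -1.3833 + 1.1075i → escape time 2
(row=1, col=2): c = -0.7667 + 1.1075i → escape time 3
(row=1, col=3): c = -0.1500 + 1.1075i → escape time 7
(row=2, col=0): c = -2.0000 + 0.7150i → escape time 1
(row=2, col=1): c = -1.3833 + 0.7150i → escape time 3
(row=2, col=2): c = -0.7667 + 0.7150i → escape time 4
(row=2, col=3): c = -0.1500 + 0.7150i → escape time 8
(row=3, col=0): c = -2.0000 + 0.3225i → escape time 1
(row=3, col=1): c = -1.3833 + 0.3225i → escape time 5
(row=3, col=2): c = -0.7667 + 0.3225i → escape time 8
(row=3, col=3): c = -0.1500 + 0.3225i → escape time 8
(row=4, col=0): c = -2.0000 + -0.0700i → escape time 1
(row=4, col=1): c = -1.3833 + -0.0700i → escape time 8
(row=4, col=2): c = -0.7667 + -0.0700i → escape time 8
(row=4, col=3): c = -0.1500 + -0.0700i → escape time 8

Answer: 1122
1237
1348
1588
1888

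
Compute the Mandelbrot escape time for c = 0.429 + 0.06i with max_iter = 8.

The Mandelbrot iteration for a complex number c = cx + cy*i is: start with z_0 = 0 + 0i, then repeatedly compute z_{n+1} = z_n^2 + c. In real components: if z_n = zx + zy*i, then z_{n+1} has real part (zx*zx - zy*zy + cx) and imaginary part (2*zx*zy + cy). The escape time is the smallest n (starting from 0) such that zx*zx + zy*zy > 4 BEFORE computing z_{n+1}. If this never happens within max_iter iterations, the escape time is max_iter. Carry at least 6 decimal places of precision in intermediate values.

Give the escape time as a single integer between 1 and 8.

z_0 = 0 + 0i, c = 0.4290 + 0.0600i
Iter 1: z = 0.4290 + 0.0600i, |z|^2 = 0.1876
Iter 2: z = 0.6094 + 0.1115i, |z|^2 = 0.3838
Iter 3: z = 0.7880 + 0.1959i, |z|^2 = 0.6593
Iter 4: z = 1.0116 + 0.3687i, |z|^2 = 1.1592
Iter 5: z = 1.3163 + 0.8059i, |z|^2 = 2.3822
Iter 6: z = 1.5121 + 2.1817i, |z|^2 = 7.0465
Escaped at iteration 6

Answer: 6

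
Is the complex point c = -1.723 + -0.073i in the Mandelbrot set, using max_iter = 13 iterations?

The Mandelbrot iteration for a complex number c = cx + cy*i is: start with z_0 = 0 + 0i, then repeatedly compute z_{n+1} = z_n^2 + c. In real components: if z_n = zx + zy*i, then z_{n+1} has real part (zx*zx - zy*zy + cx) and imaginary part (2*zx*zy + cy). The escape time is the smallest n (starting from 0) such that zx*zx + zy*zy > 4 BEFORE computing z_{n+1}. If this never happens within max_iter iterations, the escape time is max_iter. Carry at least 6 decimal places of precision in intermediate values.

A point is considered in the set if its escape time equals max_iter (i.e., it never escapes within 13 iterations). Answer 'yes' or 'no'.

Answer: no

Derivation:
z_0 = 0 + 0i, c = -1.7230 + -0.0730i
Iter 1: z = -1.7230 + -0.0730i, |z|^2 = 2.9741
Iter 2: z = 1.2404 + 0.1786i, |z|^2 = 1.5705
Iter 3: z = -0.2163 + 0.3700i, |z|^2 = 0.1837
Iter 4: z = -1.8131 + -0.2330i, |z|^2 = 3.3416
Iter 5: z = 1.5100 + 0.7720i, |z|^2 = 2.8762
Iter 6: z = -0.0390 + 2.2586i, |z|^2 = 5.1027
Escaped at iteration 6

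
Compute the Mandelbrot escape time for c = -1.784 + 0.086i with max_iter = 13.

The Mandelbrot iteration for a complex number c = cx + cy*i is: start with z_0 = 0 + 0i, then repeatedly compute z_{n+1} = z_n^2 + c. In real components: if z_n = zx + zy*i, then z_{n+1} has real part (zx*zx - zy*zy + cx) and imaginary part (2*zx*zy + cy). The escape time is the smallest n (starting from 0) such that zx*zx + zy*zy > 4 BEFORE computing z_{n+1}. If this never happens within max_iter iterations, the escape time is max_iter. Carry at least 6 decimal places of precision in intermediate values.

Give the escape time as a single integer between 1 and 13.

Answer: 4

Derivation:
z_0 = 0 + 0i, c = -1.7840 + 0.0860i
Iter 1: z = -1.7840 + 0.0860i, |z|^2 = 3.1901
Iter 2: z = 1.3913 + -0.2208i, |z|^2 = 1.9844
Iter 3: z = 0.1028 + -0.5285i, |z|^2 = 0.2899
Iter 4: z = -2.0528 + -0.0227i, |z|^2 = 4.2143
Escaped at iteration 4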